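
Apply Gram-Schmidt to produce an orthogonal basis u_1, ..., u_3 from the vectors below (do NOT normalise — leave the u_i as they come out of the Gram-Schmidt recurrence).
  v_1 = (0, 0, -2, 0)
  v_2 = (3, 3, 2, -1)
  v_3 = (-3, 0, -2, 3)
Orthogonal basis:
  u_1 = (0, 0, -2, 0)
  u_2 = (3, 3, 0, -1)
  u_3 = (-21/19, 36/19, 0, 45/19)

Apply the Gram-Schmidt recurrence
  u_1 = v_1
  u_i = v_i − Σ_{j<i} ((v_i · u_j) / (u_j · u_j)) · u_j.

Step by step this gives:
  u_1 = (0, 0, -2, 0)
  u_2 = (3, 3, 0, -1)
  u_3 = (-21/19, 36/19, 0, 45/19)

Orthogonality check:
  u_2 · u_1 = 0 (should be 0)
  u_3 · u_1 = 0 (should be 0)
  u_3 · u_2 = 0 (should be 0)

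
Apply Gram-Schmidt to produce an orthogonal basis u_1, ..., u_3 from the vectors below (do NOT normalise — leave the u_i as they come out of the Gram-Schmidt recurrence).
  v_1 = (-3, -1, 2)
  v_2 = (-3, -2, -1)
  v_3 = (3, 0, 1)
Orthogonal basis:
  u_1 = (-3, -1, 2)
  u_2 = (-15/14, -19/14, -16/7)
  u_3 = (18/23, -162/115, 54/115)

Apply the Gram-Schmidt recurrence
  u_1 = v_1
  u_i = v_i − Σ_{j<i} ((v_i · u_j) / (u_j · u_j)) · u_j.

Step by step this gives:
  u_1 = (-3, -1, 2)
  u_2 = (-15/14, -19/14, -16/7)
  u_3 = (18/23, -162/115, 54/115)

Orthogonality check:
  u_2 · u_1 = 0 (should be 0)
  u_3 · u_1 = 0 (should be 0)
  u_3 · u_2 = 0 (should be 0)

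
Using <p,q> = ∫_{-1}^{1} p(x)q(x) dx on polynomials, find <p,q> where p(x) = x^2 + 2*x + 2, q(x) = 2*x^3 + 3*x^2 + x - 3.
<p,q> = -88/15

Expand the product: p(x)·q(x) = 2*x^5 + 7*x^4 + 11*x^3 + 5*x^2 - 4*x - 6.
∫_{-1}^{1} of each monomial x^k gives [2/(k+1) if k even, 0 if k odd]. Integrating term-by-term (or equivalently evaluating the antiderivative F(x) = x^6/3 + 7*x^5/5 + 11*x^4/4 + 5*x^3/3 - 2*x^2 - 6*x at the endpoints):
  F(1) − F(−1) = -37/20 − (241/60) = -88/15.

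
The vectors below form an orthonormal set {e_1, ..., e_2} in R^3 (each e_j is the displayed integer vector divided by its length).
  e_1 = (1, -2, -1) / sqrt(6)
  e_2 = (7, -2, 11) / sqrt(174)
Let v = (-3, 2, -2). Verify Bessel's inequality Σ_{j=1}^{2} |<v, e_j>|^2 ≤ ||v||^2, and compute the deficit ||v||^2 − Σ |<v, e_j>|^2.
Σ |<v, e_j>|^2 = 489/29; ||v||^2 = 17; deficit = 4/29

Write each e_j = u_j / sqrt(<u_j, u_j>) where u_j is the displayed integer vector. Then <v, e_j> = <v, u_j> / sqrt(<u_j, u_j>), so |<v, e_j>|^2 = <v, u_j>^2 / <u_j, u_j>.
Coefficients: <v, e_1> = -5/sqrt(6), <v, e_2> = -47/sqrt(174).
Square and sum: Σ |<v, e_j>|^2 = 489/29.
Compute ||v||^2 = v·v = 17.
Deficit = 17 − 489/29 = 4/29 ≥ 0, confirming Bessel's inequality. (The deficit equals ||v − Σ <v,e_j> e_j||^2, the squared distance from v to span{e_j}.)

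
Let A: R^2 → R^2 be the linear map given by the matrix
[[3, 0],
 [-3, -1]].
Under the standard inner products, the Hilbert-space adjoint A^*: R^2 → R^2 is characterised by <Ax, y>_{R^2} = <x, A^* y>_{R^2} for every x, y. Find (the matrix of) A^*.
A^* = A^T =
[[3, -3],
 [0, -1]]

For real matrices with standard dot products, the defining identity <Ax, y> = <x, A^* y> gives (Ax)^T y = x^T (A^*) y, i.e. x^T A^T y = x^T (A^*) y. Since this holds for all x, y, we must have A^* = A^T. Therefore
A^* =
[[3, -3],
 [0, -1]].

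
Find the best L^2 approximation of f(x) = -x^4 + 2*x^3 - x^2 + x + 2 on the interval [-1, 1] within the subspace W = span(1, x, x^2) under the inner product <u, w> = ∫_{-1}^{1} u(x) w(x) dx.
g(x) = -13*x^2/7 + 11*x/5 + 73/35

The best approximation g ∈ W is the orthogonal projection of f onto W. Writing g = a_0 + a_1 x + a_2 x^2, the coefficients solve the normal equations G · a = b where
  G_{ij} = <φ_i, φ_j> and b_i = <f, φ_i>, with φ_0 = 1, φ_1 = x, φ_2 = x^2.
G =
  [2, 0, 2/3]
  [0, 2/3, 0]
  [2/3, 0, 2/5],
b = (44/15, 22/15, 68/105).
Solving gives a_0 = 73/35, a_1 = 11/5, a_2 = -13/7, so
  g(x) = -13*x^2/7 + 11*x/5 + 73/35.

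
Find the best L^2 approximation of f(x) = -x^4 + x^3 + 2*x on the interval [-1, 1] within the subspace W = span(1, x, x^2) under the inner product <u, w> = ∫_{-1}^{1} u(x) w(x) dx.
g(x) = -6*x^2/7 + 13*x/5 + 3/35

The best approximation g ∈ W is the orthogonal projection of f onto W. Writing g = a_0 + a_1 x + a_2 x^2, the coefficients solve the normal equations G · a = b where
  G_{ij} = <φ_i, φ_j> and b_i = <f, φ_i>, with φ_0 = 1, φ_1 = x, φ_2 = x^2.
G =
  [2, 0, 2/3]
  [0, 2/3, 0]
  [2/3, 0, 2/5],
b = (-2/5, 26/15, -2/7).
Solving gives a_0 = 3/35, a_1 = 13/5, a_2 = -6/7, so
  g(x) = -6*x^2/7 + 13*x/5 + 3/35.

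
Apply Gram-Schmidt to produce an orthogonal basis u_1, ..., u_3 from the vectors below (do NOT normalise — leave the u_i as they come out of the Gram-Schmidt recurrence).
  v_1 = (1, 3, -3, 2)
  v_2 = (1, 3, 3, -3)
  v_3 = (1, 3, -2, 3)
Orthogonal basis:
  u_1 = (1, 3, -3, 2)
  u_2 = (28/23, 84/23, 54/23, -59/23)
  u_3 = (33/619, 99/619, 550/619, 660/619)

Apply the Gram-Schmidt recurrence
  u_1 = v_1
  u_i = v_i − Σ_{j<i} ((v_i · u_j) / (u_j · u_j)) · u_j.

Step by step this gives:
  u_1 = (1, 3, -3, 2)
  u_2 = (28/23, 84/23, 54/23, -59/23)
  u_3 = (33/619, 99/619, 550/619, 660/619)

Orthogonality check:
  u_2 · u_1 = 0 (should be 0)
  u_3 · u_1 = 0 (should be 0)
  u_3 · u_2 = 0 (should be 0)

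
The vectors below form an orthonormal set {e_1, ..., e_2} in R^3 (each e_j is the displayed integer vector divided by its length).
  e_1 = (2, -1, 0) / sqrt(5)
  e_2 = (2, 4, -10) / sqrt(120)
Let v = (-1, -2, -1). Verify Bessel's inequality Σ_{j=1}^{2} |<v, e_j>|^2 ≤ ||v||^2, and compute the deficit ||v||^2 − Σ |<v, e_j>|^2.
Σ |<v, e_j>|^2 = 0; ||v||^2 = 6; deficit = 6

Write each e_j = u_j / sqrt(<u_j, u_j>) where u_j is the displayed integer vector. Then <v, e_j> = <v, u_j> / sqrt(<u_j, u_j>), so |<v, e_j>|^2 = <v, u_j>^2 / <u_j, u_j>.
Coefficients: <v, e_1> = 0/sqrt(5), <v, e_2> = 0/sqrt(120).
Square and sum: Σ |<v, e_j>|^2 = 0.
Compute ||v||^2 = v·v = 6.
Deficit = 6 − 0 = 6 ≥ 0, confirming Bessel's inequality. (The deficit equals ||v − Σ <v,e_j> e_j||^2, the squared distance from v to span{e_j}.)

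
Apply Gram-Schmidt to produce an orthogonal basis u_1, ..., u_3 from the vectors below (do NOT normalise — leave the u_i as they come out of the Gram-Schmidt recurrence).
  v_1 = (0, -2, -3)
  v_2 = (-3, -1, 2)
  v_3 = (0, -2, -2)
Orthogonal basis:
  u_1 = (0, -2, -3)
  u_2 = (-3, -21/13, 14/13)
  u_3 = (21/83, -27/83, 18/83)

Apply the Gram-Schmidt recurrence
  u_1 = v_1
  u_i = v_i − Σ_{j<i} ((v_i · u_j) / (u_j · u_j)) · u_j.

Step by step this gives:
  u_1 = (0, -2, -3)
  u_2 = (-3, -21/13, 14/13)
  u_3 = (21/83, -27/83, 18/83)

Orthogonality check:
  u_2 · u_1 = 0 (should be 0)
  u_3 · u_1 = 0 (should be 0)
  u_3 · u_2 = 0 (should be 0)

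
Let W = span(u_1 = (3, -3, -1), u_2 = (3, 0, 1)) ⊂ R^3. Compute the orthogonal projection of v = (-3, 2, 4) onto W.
proj_W(v) = (-31/14, 25/7, 23/14)

Set up U = [u_1 | ... | u_2] ∈ R^(3×2). The projector onto W = col(U) is P = U (U^T U)^(-1) U^T.
Compute U^T U =
  [19, 8]
  [8, 10],
and U^T v = (-19, -5).
Solve U^T U · c = U^T v for the coefficients: c = (-25/21, 19/42). The projection is proj_W(v) = U c.
Check: (v - proj_W(v)) · u_1 = 0  (should be 0).
Check: (v - proj_W(v)) · u_2 = 0  (should be 0).
Result: proj_W(v) = (-31/14, 25/7, 23/14).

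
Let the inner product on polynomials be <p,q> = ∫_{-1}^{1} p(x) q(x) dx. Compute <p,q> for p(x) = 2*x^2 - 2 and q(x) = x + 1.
<p,q> = -8/3

Expand the product: p(x)·q(x) = 2*x^3 + 2*x^2 - 2*x - 2.
∫_{-1}^{1} of each monomial x^k gives [2/(k+1) if k even, 0 if k odd]. Integrating term-by-term (or equivalently evaluating the antiderivative F(x) = x^4/2 + 2*x^3/3 - x^2 - 2*x at the endpoints):
  F(1) − F(−1) = -11/6 − (5/6) = -8/3.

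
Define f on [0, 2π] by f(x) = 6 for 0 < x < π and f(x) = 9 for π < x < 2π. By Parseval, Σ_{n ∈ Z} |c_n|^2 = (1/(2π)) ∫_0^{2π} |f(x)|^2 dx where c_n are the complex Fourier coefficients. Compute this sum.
Σ |c_n|^2 = 117/2

Parseval equates the L^2 energy of f (normalised by 1/(2π)) with the ℓ^2 sum of its Fourier coefficients: (1/(2π)) ∫_0^{2π} |f|^2 = Σ |c_n|^2.
Compute the left side: (1/(2π)) [∫_0^π 6^2 dx + ∫_π^{2π} 9^2 dx] = (1/(2π)) · (36π + 81π) = (36 + 81)/2 = 117/2.
So Σ_{n ∈ Z} |c_n|^2 = 117/2.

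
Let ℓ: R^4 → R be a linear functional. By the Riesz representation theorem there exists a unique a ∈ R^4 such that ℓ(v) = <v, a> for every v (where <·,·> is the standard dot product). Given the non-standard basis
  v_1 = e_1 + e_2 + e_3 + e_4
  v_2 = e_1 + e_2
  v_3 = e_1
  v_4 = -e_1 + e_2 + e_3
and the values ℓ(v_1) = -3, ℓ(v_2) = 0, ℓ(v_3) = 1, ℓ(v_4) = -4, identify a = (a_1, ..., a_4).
a = (1, -1, -2, -1)

Write a = (a_1, ..., a_4) in the standard basis. For each basis vector v_i, ℓ(v_i) = <v_i, a> is a linear equation in the a_j's. Collect the n equations into a matrix system V a = ℓ, where row i of V is v_i (expressed in the standard basis). Since V is invertible (lower-triangular with 1s on the diagonal, up to permutation), solve by back-substitution:
  V =
[[1, 1, 1, 1],
 [1, 1, 0, 0],
 [1, 0, 0, 0],
 [-1, 1, 1, 0]]
  V a = (-3, 0, 1, -4)
Solving gives a = (1, -1, -2, -1).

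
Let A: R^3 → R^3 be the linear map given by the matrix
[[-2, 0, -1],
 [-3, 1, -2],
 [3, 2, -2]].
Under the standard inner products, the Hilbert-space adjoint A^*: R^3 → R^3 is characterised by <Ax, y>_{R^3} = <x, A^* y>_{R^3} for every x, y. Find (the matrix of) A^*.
A^* = A^T =
[[-2, -3, 3],
 [0, 1, 2],
 [-1, -2, -2]]

For real matrices with standard dot products, the defining identity <Ax, y> = <x, A^* y> gives (Ax)^T y = x^T (A^*) y, i.e. x^T A^T y = x^T (A^*) y. Since this holds for all x, y, we must have A^* = A^T. Therefore
A^* =
[[-2, -3, 3],
 [0, 1, 2],
 [-1, -2, -2]].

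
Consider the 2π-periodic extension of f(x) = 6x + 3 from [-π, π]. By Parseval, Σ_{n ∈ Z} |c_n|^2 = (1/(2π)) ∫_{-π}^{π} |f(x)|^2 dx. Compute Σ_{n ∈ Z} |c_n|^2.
Σ |c_n|^2 = 12π^2 + 9

Expand and integrate term by term over [-π, π]:
  ∫ (6x)^2 dx = 36·(2π^3/3); ∫ 2·6·(3)·x dx = 0 (odd integrand); ∫ 3^2 dx = 9·2π.
So (1/(2π)) ∫_{-π}^{π} (6x + 3)^2 dx = 36π^2/3 + 9 = 12π^2 + 9.
Parseval ⇒ Σ |c_n|^2 = 12π^2 + 9.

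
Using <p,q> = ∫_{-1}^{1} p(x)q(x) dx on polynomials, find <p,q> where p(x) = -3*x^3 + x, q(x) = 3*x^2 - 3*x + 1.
<p,q> = 8/5

Expand the product: p(x)·q(x) = -9*x^5 + 9*x^4 - 3*x^2 + x.
∫_{-1}^{1} of each monomial x^k gives [2/(k+1) if k even, 0 if k odd]. Integrating term-by-term (or equivalently evaluating the antiderivative F(x) = -3*x^6/2 + 9*x^5/5 - x^3 + x^2/2 at the endpoints):
  F(1) − F(−1) = -1/5 − (-9/5) = 8/5.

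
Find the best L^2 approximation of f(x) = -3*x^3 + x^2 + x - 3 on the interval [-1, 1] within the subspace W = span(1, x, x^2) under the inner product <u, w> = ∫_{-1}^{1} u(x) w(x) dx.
g(x) = x^2 - 4*x/5 - 3

The best approximation g ∈ W is the orthogonal projection of f onto W. Writing g = a_0 + a_1 x + a_2 x^2, the coefficients solve the normal equations G · a = b where
  G_{ij} = <φ_i, φ_j> and b_i = <f, φ_i>, with φ_0 = 1, φ_1 = x, φ_2 = x^2.
G =
  [2, 0, 2/3]
  [0, 2/3, 0]
  [2/3, 0, 2/5],
b = (-16/3, -8/15, -8/5).
Solving gives a_0 = -3, a_1 = -4/5, a_2 = 1, so
  g(x) = x^2 - 4*x/5 - 3.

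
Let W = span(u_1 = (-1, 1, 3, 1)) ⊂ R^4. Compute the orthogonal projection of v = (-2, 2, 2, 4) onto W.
proj_W(v) = (-7/6, 7/6, 7/2, 7/6)

Set up U = [u_1 | ... | u_1] ∈ R^(4×1). The projector onto W = col(U) is P = U (U^T U)^(-1) U^T.
Compute U^T U =
  [12],
and U^T v = (14).
Solve U^T U · c = U^T v for the coefficients: c = (7/6). The projection is proj_W(v) = U c.
Check: (v - proj_W(v)) · u_1 = 0  (should be 0).
Result: proj_W(v) = (-7/6, 7/6, 7/2, 7/6).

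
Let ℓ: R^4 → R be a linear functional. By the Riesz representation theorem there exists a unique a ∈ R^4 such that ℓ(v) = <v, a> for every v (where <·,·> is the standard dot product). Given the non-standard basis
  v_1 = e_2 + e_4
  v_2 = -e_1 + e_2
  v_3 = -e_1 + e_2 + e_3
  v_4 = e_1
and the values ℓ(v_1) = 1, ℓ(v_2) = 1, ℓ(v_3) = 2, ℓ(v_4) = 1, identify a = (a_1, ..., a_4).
a = (1, 2, 1, -1)

Write a = (a_1, ..., a_4) in the standard basis. For each basis vector v_i, ℓ(v_i) = <v_i, a> is a linear equation in the a_j's. Collect the n equations into a matrix system V a = ℓ, where row i of V is v_i (expressed in the standard basis). Since V is invertible (lower-triangular with 1s on the diagonal, up to permutation), solve by back-substitution:
  V =
[[0, 1, 0, 1],
 [-1, 1, 0, 0],
 [-1, 1, 1, 0],
 [1, 0, 0, 0]]
  V a = (1, 1, 2, 1)
Solving gives a = (1, 2, 1, -1).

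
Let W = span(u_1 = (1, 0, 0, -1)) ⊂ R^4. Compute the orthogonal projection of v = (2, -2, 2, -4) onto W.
proj_W(v) = (3, 0, 0, -3)

Set up U = [u_1 | ... | u_1] ∈ R^(4×1). The projector onto W = col(U) is P = U (U^T U)^(-1) U^T.
Compute U^T U =
  [2],
and U^T v = (6).
Solve U^T U · c = U^T v for the coefficients: c = (3). The projection is proj_W(v) = U c.
Check: (v - proj_W(v)) · u_1 = 0  (should be 0).
Result: proj_W(v) = (3, 0, 0, -3).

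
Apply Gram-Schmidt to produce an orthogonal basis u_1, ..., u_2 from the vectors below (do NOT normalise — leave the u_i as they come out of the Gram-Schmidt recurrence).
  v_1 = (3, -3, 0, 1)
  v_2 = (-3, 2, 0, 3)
Orthogonal basis:
  u_1 = (3, -3, 0, 1)
  u_2 = (-21/19, 2/19, 0, 69/19)

Apply the Gram-Schmidt recurrence
  u_1 = v_1
  u_i = v_i − Σ_{j<i} ((v_i · u_j) / (u_j · u_j)) · u_j.

Step by step this gives:
  u_1 = (3, -3, 0, 1)
  u_2 = (-21/19, 2/19, 0, 69/19)

Orthogonality check:
  u_2 · u_1 = 0 (should be 0)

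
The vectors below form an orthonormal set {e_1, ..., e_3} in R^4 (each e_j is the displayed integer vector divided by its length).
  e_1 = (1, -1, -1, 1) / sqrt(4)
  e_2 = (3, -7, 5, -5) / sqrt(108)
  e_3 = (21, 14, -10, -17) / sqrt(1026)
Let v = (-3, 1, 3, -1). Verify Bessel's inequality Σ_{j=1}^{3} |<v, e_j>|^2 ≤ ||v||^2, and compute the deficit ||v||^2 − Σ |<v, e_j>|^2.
Σ |<v, e_j>|^2 = 378/19; ||v||^2 = 20; deficit = 2/19

Write each e_j = u_j / sqrt(<u_j, u_j>) where u_j is the displayed integer vector. Then <v, e_j> = <v, u_j> / sqrt(<u_j, u_j>), so |<v, e_j>|^2 = <v, u_j>^2 / <u_j, u_j>.
Coefficients: <v, e_1> = -8/sqrt(4), <v, e_2> = 4/sqrt(108), <v, e_3> = -62/sqrt(1026).
Square and sum: Σ |<v, e_j>|^2 = 378/19.
Compute ||v||^2 = v·v = 20.
Deficit = 20 − 378/19 = 2/19 ≥ 0, confirming Bessel's inequality. (The deficit equals ||v − Σ <v,e_j> e_j||^2, the squared distance from v to span{e_j}.)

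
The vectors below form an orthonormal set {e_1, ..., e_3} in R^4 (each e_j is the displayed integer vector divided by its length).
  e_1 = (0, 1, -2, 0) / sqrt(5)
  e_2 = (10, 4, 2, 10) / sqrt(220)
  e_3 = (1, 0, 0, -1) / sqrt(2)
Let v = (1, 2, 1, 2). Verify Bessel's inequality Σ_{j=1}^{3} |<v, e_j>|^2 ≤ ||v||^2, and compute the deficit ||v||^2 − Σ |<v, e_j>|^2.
Σ |<v, e_j>|^2 = 171/22; ||v||^2 = 10; deficit = 49/22

Write each e_j = u_j / sqrt(<u_j, u_j>) where u_j is the displayed integer vector. Then <v, e_j> = <v, u_j> / sqrt(<u_j, u_j>), so |<v, e_j>|^2 = <v, u_j>^2 / <u_j, u_j>.
Coefficients: <v, e_1> = 0/sqrt(5), <v, e_2> = 40/sqrt(220), <v, e_3> = -1/sqrt(2).
Square and sum: Σ |<v, e_j>|^2 = 171/22.
Compute ||v||^2 = v·v = 10.
Deficit = 10 − 171/22 = 49/22 ≥ 0, confirming Bessel's inequality. (The deficit equals ||v − Σ <v,e_j> e_j||^2, the squared distance from v to span{e_j}.)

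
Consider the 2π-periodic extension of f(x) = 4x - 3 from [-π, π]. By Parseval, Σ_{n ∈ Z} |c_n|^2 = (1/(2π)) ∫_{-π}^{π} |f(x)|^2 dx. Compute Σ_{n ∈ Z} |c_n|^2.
Σ |c_n|^2 = 16π^2/3 + 9

Expand and integrate term by term over [-π, π]:
  ∫ (4x)^2 dx = 16·(2π^3/3); ∫ 2·4·(-3)·x dx = 0 (odd integrand); ∫ (-3)^2 dx = 9·2π.
So (1/(2π)) ∫_{-π}^{π} (4x - 3)^2 dx = 16π^2/3 + 9 = 16π^2/3 + 9.
Parseval ⇒ Σ |c_n|^2 = 16π^2/3 + 9.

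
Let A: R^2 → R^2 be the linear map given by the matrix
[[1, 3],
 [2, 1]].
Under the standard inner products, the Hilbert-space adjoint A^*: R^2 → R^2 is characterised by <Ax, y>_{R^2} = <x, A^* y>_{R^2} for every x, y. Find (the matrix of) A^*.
A^* = A^T =
[[1, 2],
 [3, 1]]

For real matrices with standard dot products, the defining identity <Ax, y> = <x, A^* y> gives (Ax)^T y = x^T (A^*) y, i.e. x^T A^T y = x^T (A^*) y. Since this holds for all x, y, we must have A^* = A^T. Therefore
A^* =
[[1, 2],
 [3, 1]].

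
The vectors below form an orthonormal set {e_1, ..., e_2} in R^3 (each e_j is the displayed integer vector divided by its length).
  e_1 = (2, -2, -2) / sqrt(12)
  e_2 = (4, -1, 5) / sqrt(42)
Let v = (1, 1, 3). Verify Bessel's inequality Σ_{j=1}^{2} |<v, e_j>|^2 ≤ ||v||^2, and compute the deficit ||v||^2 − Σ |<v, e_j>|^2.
Σ |<v, e_j>|^2 = 75/7; ||v||^2 = 11; deficit = 2/7

Write each e_j = u_j / sqrt(<u_j, u_j>) where u_j is the displayed integer vector. Then <v, e_j> = <v, u_j> / sqrt(<u_j, u_j>), so |<v, e_j>|^2 = <v, u_j>^2 / <u_j, u_j>.
Coefficients: <v, e_1> = -6/sqrt(12), <v, e_2> = 18/sqrt(42).
Square and sum: Σ |<v, e_j>|^2 = 75/7.
Compute ||v||^2 = v·v = 11.
Deficit = 11 − 75/7 = 2/7 ≥ 0, confirming Bessel's inequality. (The deficit equals ||v − Σ <v,e_j> e_j||^2, the squared distance from v to span{e_j}.)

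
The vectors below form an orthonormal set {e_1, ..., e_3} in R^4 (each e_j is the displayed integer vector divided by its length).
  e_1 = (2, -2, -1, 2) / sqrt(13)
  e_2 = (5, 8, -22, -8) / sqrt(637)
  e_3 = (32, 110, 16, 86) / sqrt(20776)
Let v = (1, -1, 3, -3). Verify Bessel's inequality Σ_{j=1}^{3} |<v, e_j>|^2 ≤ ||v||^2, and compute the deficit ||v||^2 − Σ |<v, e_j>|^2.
Σ |<v, e_j>|^2 = 482/53; ||v||^2 = 20; deficit = 578/53

Write each e_j = u_j / sqrt(<u_j, u_j>) where u_j is the displayed integer vector. Then <v, e_j> = <v, u_j> / sqrt(<u_j, u_j>), so |<v, e_j>|^2 = <v, u_j>^2 / <u_j, u_j>.
Coefficients: <v, e_1> = -5/sqrt(13), <v, e_2> = -45/sqrt(637), <v, e_3> = -288/sqrt(20776).
Square and sum: Σ |<v, e_j>|^2 = 482/53.
Compute ||v||^2 = v·v = 20.
Deficit = 20 − 482/53 = 578/53 ≥ 0, confirming Bessel's inequality. (The deficit equals ||v − Σ <v,e_j> e_j||^2, the squared distance from v to span{e_j}.)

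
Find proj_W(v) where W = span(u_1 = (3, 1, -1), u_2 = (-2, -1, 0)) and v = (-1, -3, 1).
proj_W(v) = (-2, -1, 0)

Set up U = [u_1 | ... | u_2] ∈ R^(3×2). The projector onto W = col(U) is P = U (U^T U)^(-1) U^T.
Compute U^T U =
  [11, -7]
  [-7, 5],
and U^T v = (-7, 5).
Solve U^T U · c = U^T v for the coefficients: c = (0, 1). The projection is proj_W(v) = U c.
Check: (v - proj_W(v)) · u_1 = 0  (should be 0).
Check: (v - proj_W(v)) · u_2 = 0  (should be 0).
Result: proj_W(v) = (-2, -1, 0).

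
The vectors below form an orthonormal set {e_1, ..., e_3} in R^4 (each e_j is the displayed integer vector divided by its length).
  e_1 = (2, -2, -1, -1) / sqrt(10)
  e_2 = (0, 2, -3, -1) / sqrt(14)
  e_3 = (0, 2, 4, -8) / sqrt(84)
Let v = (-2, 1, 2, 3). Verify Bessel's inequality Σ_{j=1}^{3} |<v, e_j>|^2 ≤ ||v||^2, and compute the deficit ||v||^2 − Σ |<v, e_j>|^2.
Σ |<v, e_j>|^2 = 269/15; ||v||^2 = 18; deficit = 1/15

Write each e_j = u_j / sqrt(<u_j, u_j>) where u_j is the displayed integer vector. Then <v, e_j> = <v, u_j> / sqrt(<u_j, u_j>), so |<v, e_j>|^2 = <v, u_j>^2 / <u_j, u_j>.
Coefficients: <v, e_1> = -11/sqrt(10), <v, e_2> = -7/sqrt(14), <v, e_3> = -14/sqrt(84).
Square and sum: Σ |<v, e_j>|^2 = 269/15.
Compute ||v||^2 = v·v = 18.
Deficit = 18 − 269/15 = 1/15 ≥ 0, confirming Bessel's inequality. (The deficit equals ||v − Σ <v,e_j> e_j||^2, the squared distance from v to span{e_j}.)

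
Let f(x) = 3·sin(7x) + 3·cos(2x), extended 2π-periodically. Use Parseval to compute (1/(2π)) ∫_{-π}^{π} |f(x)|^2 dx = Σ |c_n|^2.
Σ |c_n|^2 = 9

Expand |f|^2 and use orthogonality of {sin(nx), cos(mx)} on [-π, π]:
  ∫_{-π}^{π} sin(nx)^2 dx = π, ∫ cos(mx)^2 dx = π, and cross terms integrate to 0.
So ∫_{-π}^{π} f(x)^2 dx = 3^2 · π + 3^2 · π = (9 + 9)π.
Divide by 2π: (9 + 9)/2 = 9.
By Parseval, this equals Σ |c_n|^2.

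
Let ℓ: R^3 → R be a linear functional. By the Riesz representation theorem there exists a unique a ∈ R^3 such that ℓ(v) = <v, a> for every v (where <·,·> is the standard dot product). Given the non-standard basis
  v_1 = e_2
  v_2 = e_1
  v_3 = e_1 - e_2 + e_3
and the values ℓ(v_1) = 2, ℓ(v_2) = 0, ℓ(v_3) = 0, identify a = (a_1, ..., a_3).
a = (0, 2, 2)

Write a = (a_1, ..., a_3) in the standard basis. For each basis vector v_i, ℓ(v_i) = <v_i, a> is a linear equation in the a_j's. Collect the n equations into a matrix system V a = ℓ, where row i of V is v_i (expressed in the standard basis). Since V is invertible (lower-triangular with 1s on the diagonal, up to permutation), solve by back-substitution:
  V =
[[0, 1, 0],
 [1, 0, 0],
 [1, -1, 1]]
  V a = (2, 0, 0)
Solving gives a = (0, 2, 2).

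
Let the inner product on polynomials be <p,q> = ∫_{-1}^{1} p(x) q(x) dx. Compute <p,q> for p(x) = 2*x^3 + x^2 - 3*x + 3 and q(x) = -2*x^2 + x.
<p,q> = -6

Expand the product: p(x)·q(x) = -4*x^5 + 7*x^3 - 9*x^2 + 3*x.
∫_{-1}^{1} of each monomial x^k gives [2/(k+1) if k even, 0 if k odd]. Integrating term-by-term (or equivalently evaluating the antiderivative F(x) = -2*x^6/3 + 7*x^4/4 - 3*x^3 + 3*x^2/2 at the endpoints):
  F(1) − F(−1) = -5/12 − (67/12) = -6.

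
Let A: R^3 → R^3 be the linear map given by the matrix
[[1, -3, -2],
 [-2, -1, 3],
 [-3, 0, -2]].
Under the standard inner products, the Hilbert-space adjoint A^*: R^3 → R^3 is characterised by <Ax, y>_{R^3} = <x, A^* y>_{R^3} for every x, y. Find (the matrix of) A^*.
A^* = A^T =
[[1, -2, -3],
 [-3, -1, 0],
 [-2, 3, -2]]

For real matrices with standard dot products, the defining identity <Ax, y> = <x, A^* y> gives (Ax)^T y = x^T (A^*) y, i.e. x^T A^T y = x^T (A^*) y. Since this holds for all x, y, we must have A^* = A^T. Therefore
A^* =
[[1, -2, -3],
 [-3, -1, 0],
 [-2, 3, -2]].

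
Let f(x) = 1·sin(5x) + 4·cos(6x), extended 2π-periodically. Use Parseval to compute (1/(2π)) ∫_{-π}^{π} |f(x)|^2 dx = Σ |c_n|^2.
Σ |c_n|^2 = 17/2

Expand |f|^2 and use orthogonality of {sin(nx), cos(mx)} on [-π, π]:
  ∫_{-π}^{π} sin(nx)^2 dx = π, ∫ cos(mx)^2 dx = π, and cross terms integrate to 0.
So ∫_{-π}^{π} f(x)^2 dx = 1^2 · π + 4^2 · π = (1 + 16)π.
Divide by 2π: (1 + 16)/2 = 17/2.
By Parseval, this equals Σ |c_n|^2.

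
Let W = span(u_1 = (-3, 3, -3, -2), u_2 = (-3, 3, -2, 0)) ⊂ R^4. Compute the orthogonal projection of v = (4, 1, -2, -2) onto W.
proj_W(v) = (111/106, -111/106, -34/53, -142/53)

Set up U = [u_1 | ... | u_2] ∈ R^(4×2). The projector onto W = col(U) is P = U (U^T U)^(-1) U^T.
Compute U^T U =
  [31, 24]
  [24, 22],
and U^T v = (1, -5).
Solve U^T U · c = U^T v for the coefficients: c = (71/53, -179/106). The projection is proj_W(v) = U c.
Check: (v - proj_W(v)) · u_1 = 0  (should be 0).
Check: (v - proj_W(v)) · u_2 = 0  (should be 0).
Result: proj_W(v) = (111/106, -111/106, -34/53, -142/53).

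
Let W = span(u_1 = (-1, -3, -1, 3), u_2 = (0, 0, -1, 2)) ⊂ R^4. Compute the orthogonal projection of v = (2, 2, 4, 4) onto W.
proj_W(v) = (28/51, 28/17, -52/51, 76/51)

Set up U = [u_1 | ... | u_2] ∈ R^(4×2). The projector onto W = col(U) is P = U (U^T U)^(-1) U^T.
Compute U^T U =
  [20, 7]
  [7, 5],
and U^T v = (0, 4).
Solve U^T U · c = U^T v for the coefficients: c = (-28/51, 80/51). The projection is proj_W(v) = U c.
Check: (v - proj_W(v)) · u_1 = 0  (should be 0).
Check: (v - proj_W(v)) · u_2 = 0  (should be 0).
Result: proj_W(v) = (28/51, 28/17, -52/51, 76/51).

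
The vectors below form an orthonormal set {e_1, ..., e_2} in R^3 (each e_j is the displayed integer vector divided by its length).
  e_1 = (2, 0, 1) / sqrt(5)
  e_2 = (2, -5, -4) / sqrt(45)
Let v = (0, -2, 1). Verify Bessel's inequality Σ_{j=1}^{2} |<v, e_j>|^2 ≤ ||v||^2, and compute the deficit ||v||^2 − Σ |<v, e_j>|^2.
Σ |<v, e_j>|^2 = 1; ||v||^2 = 5; deficit = 4

Write each e_j = u_j / sqrt(<u_j, u_j>) where u_j is the displayed integer vector. Then <v, e_j> = <v, u_j> / sqrt(<u_j, u_j>), so |<v, e_j>|^2 = <v, u_j>^2 / <u_j, u_j>.
Coefficients: <v, e_1> = 1/sqrt(5), <v, e_2> = 6/sqrt(45).
Square and sum: Σ |<v, e_j>|^2 = 1.
Compute ||v||^2 = v·v = 5.
Deficit = 5 − 1 = 4 ≥ 0, confirming Bessel's inequality. (The deficit equals ||v − Σ <v,e_j> e_j||^2, the squared distance from v to span{e_j}.)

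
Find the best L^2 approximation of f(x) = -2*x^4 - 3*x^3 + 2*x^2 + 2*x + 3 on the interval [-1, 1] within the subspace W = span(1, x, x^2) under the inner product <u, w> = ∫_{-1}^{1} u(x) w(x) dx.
g(x) = 2*x^2/7 + x/5 + 111/35

The best approximation g ∈ W is the orthogonal projection of f onto W. Writing g = a_0 + a_1 x + a_2 x^2, the coefficients solve the normal equations G · a = b where
  G_{ij} = <φ_i, φ_j> and b_i = <f, φ_i>, with φ_0 = 1, φ_1 = x, φ_2 = x^2.
G =
  [2, 0, 2/3]
  [0, 2/3, 0]
  [2/3, 0, 2/5],
b = (98/15, 2/15, 78/35).
Solving gives a_0 = 111/35, a_1 = 1/5, a_2 = 2/7, so
  g(x) = 2*x^2/7 + x/5 + 111/35.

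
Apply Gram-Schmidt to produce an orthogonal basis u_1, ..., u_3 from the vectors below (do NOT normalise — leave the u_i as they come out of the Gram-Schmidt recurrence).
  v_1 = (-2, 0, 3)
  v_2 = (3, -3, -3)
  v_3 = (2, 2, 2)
Orthogonal basis:
  u_1 = (-2, 0, 3)
  u_2 = (9/13, -3, 6/13)
  u_3 = (18/7, 6/7, 12/7)

Apply the Gram-Schmidt recurrence
  u_1 = v_1
  u_i = v_i − Σ_{j<i} ((v_i · u_j) / (u_j · u_j)) · u_j.

Step by step this gives:
  u_1 = (-2, 0, 3)
  u_2 = (9/13, -3, 6/13)
  u_3 = (18/7, 6/7, 12/7)

Orthogonality check:
  u_2 · u_1 = 0 (should be 0)
  u_3 · u_1 = 0 (should be 0)
  u_3 · u_2 = 0 (should be 0)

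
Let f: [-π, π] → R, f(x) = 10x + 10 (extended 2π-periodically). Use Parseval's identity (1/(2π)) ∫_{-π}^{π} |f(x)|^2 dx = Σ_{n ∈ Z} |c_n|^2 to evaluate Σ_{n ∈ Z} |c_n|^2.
Σ |c_n|^2 = 100π^2/3 + 100

Expand and integrate term by term over [-π, π]:
  ∫ (10x)^2 dx = 100·(2π^3/3); ∫ 2·10·(10)·x dx = 0 (odd integrand); ∫ 10^2 dx = 100·2π.
So (1/(2π)) ∫_{-π}^{π} (10x + 10)^2 dx = 100π^2/3 + 100 = 100π^2/3 + 100.
Parseval ⇒ Σ |c_n|^2 = 100π^2/3 + 100.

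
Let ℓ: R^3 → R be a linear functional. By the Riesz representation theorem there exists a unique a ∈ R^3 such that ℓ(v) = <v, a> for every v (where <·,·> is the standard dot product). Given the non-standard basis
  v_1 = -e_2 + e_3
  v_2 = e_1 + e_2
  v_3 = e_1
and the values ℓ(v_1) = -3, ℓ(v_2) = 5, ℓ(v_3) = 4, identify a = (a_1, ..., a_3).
a = (4, 1, -2)

Write a = (a_1, ..., a_3) in the standard basis. For each basis vector v_i, ℓ(v_i) = <v_i, a> is a linear equation in the a_j's. Collect the n equations into a matrix system V a = ℓ, where row i of V is v_i (expressed in the standard basis). Since V is invertible (lower-triangular with 1s on the diagonal, up to permutation), solve by back-substitution:
  V =
[[0, -1, 1],
 [1, 1, 0],
 [1, 0, 0]]
  V a = (-3, 5, 4)
Solving gives a = (4, 1, -2).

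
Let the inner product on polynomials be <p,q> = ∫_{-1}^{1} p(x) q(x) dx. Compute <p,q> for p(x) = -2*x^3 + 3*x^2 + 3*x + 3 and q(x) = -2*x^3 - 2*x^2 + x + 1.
<p,q> = 54/35

Expand the product: p(x)·q(x) = 4*x^6 - 2*x^5 - 14*x^4 - 11*x^3 + 6*x + 3.
∫_{-1}^{1} of each monomial x^k gives [2/(k+1) if k even, 0 if k odd]. Integrating term-by-term (or equivalently evaluating the antiderivative F(x) = 4*x^7/7 - x^6/3 - 14*x^5/5 - 11*x^4/4 + 3*x^2 + 3*x at the endpoints):
  F(1) − F(−1) = 289/420 − (-359/420) = 54/35.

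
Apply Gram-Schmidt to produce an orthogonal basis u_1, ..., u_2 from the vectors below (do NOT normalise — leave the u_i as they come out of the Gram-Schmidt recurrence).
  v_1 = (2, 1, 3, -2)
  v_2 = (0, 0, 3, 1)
Orthogonal basis:
  u_1 = (2, 1, 3, -2)
  u_2 = (-7/9, -7/18, 11/6, 16/9)

Apply the Gram-Schmidt recurrence
  u_1 = v_1
  u_i = v_i − Σ_{j<i} ((v_i · u_j) / (u_j · u_j)) · u_j.

Step by step this gives:
  u_1 = (2, 1, 3, -2)
  u_2 = (-7/9, -7/18, 11/6, 16/9)

Orthogonality check:
  u_2 · u_1 = 0 (should be 0)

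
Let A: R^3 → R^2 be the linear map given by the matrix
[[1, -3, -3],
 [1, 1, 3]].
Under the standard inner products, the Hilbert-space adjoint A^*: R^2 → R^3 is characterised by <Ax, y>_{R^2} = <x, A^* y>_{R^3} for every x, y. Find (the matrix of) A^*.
A^* = A^T =
[[1, 1],
 [-3, 1],
 [-3, 3]]

For real matrices with standard dot products, the defining identity <Ax, y> = <x, A^* y> gives (Ax)^T y = x^T (A^*) y, i.e. x^T A^T y = x^T (A^*) y. Since this holds for all x, y, we must have A^* = A^T. Therefore
A^* =
[[1, 1],
 [-3, 1],
 [-3, 3]].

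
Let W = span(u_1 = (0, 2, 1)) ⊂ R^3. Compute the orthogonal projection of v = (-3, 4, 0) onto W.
proj_W(v) = (0, 16/5, 8/5)

Set up U = [u_1 | ... | u_1] ∈ R^(3×1). The projector onto W = col(U) is P = U (U^T U)^(-1) U^T.
Compute U^T U =
  [5],
and U^T v = (8).
Solve U^T U · c = U^T v for the coefficients: c = (8/5). The projection is proj_W(v) = U c.
Check: (v - proj_W(v)) · u_1 = 0  (should be 0).
Result: proj_W(v) = (0, 16/5, 8/5).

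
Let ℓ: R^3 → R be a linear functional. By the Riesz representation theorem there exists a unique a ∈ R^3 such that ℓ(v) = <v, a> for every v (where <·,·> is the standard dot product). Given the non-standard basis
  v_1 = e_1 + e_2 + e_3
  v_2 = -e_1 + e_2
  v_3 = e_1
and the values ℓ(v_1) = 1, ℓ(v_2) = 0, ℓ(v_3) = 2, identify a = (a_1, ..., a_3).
a = (2, 2, -3)

Write a = (a_1, ..., a_3) in the standard basis. For each basis vector v_i, ℓ(v_i) = <v_i, a> is a linear equation in the a_j's. Collect the n equations into a matrix system V a = ℓ, where row i of V is v_i (expressed in the standard basis). Since V is invertible (lower-triangular with 1s on the diagonal, up to permutation), solve by back-substitution:
  V =
[[1, 1, 1],
 [-1, 1, 0],
 [1, 0, 0]]
  V a = (1, 0, 2)
Solving gives a = (2, 2, -3).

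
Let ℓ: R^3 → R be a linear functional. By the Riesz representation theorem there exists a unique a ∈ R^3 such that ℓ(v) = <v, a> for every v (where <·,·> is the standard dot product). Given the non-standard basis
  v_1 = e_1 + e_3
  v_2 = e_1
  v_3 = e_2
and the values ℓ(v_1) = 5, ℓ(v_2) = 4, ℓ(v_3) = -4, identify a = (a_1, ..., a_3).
a = (4, -4, 1)

Write a = (a_1, ..., a_3) in the standard basis. For each basis vector v_i, ℓ(v_i) = <v_i, a> is a linear equation in the a_j's. Collect the n equations into a matrix system V a = ℓ, where row i of V is v_i (expressed in the standard basis). Since V is invertible (lower-triangular with 1s on the diagonal, up to permutation), solve by back-substitution:
  V =
[[1, 0, 1],
 [1, 0, 0],
 [0, 1, 0]]
  V a = (5, 4, -4)
Solving gives a = (4, -4, 1).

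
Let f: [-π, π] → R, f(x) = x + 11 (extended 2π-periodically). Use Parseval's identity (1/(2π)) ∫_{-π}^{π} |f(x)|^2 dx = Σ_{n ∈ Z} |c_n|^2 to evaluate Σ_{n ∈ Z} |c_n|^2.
Σ |c_n|^2 = π^2/3 + 121

Expand and integrate term by term over [-π, π]:
  ∫ (x)^2 dx = 1·(2π^3/3); ∫ 2·1·(11)·x dx = 0 (odd integrand); ∫ 11^2 dx = 121·2π.
So (1/(2π)) ∫_{-π}^{π} (x + 11)^2 dx = 1π^2/3 + 121 = π^2/3 + 121.
Parseval ⇒ Σ |c_n|^2 = π^2/3 + 121.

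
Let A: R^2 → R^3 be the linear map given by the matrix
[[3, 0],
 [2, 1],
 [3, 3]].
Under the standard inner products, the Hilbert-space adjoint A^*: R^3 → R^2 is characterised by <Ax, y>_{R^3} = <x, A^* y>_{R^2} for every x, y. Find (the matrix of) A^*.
A^* = A^T =
[[3, 2, 3],
 [0, 1, 3]]

For real matrices with standard dot products, the defining identity <Ax, y> = <x, A^* y> gives (Ax)^T y = x^T (A^*) y, i.e. x^T A^T y = x^T (A^*) y. Since this holds for all x, y, we must have A^* = A^T. Therefore
A^* =
[[3, 2, 3],
 [0, 1, 3]].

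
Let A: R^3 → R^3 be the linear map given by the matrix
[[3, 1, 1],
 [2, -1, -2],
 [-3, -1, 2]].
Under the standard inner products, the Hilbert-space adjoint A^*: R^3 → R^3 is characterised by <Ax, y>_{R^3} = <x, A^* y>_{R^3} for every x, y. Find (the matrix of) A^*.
A^* = A^T =
[[3, 2, -3],
 [1, -1, -1],
 [1, -2, 2]]

For real matrices with standard dot products, the defining identity <Ax, y> = <x, A^* y> gives (Ax)^T y = x^T (A^*) y, i.e. x^T A^T y = x^T (A^*) y. Since this holds for all x, y, we must have A^* = A^T. Therefore
A^* =
[[3, 2, -3],
 [1, -1, -1],
 [1, -2, 2]].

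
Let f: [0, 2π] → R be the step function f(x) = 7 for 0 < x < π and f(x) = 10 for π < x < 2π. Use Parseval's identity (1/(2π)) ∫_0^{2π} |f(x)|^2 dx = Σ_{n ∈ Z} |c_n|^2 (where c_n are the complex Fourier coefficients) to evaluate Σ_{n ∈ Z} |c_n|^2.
Σ |c_n|^2 = 149/2

Parseval equates the L^2 energy of f (normalised by 1/(2π)) with the ℓ^2 sum of its Fourier coefficients: (1/(2π)) ∫_0^{2π} |f|^2 = Σ |c_n|^2.
Compute the left side: (1/(2π)) [∫_0^π 7^2 dx + ∫_π^{2π} 10^2 dx] = (1/(2π)) · (49π + 100π) = (49 + 100)/2 = 149/2.
So Σ_{n ∈ Z} |c_n|^2 = 149/2.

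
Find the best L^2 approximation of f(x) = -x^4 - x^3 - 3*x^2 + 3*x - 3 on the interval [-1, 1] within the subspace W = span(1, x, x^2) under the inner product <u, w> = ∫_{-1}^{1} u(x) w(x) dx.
g(x) = -27*x^2/7 + 12*x/5 - 102/35

The best approximation g ∈ W is the orthogonal projection of f onto W. Writing g = a_0 + a_1 x + a_2 x^2, the coefficients solve the normal equations G · a = b where
  G_{ij} = <φ_i, φ_j> and b_i = <f, φ_i>, with φ_0 = 1, φ_1 = x, φ_2 = x^2.
G =
  [2, 0, 2/3]
  [0, 2/3, 0]
  [2/3, 0, 2/5],
b = (-42/5, 8/5, -122/35).
Solving gives a_0 = -102/35, a_1 = 12/5, a_2 = -27/7, so
  g(x) = -27*x^2/7 + 12*x/5 - 102/35.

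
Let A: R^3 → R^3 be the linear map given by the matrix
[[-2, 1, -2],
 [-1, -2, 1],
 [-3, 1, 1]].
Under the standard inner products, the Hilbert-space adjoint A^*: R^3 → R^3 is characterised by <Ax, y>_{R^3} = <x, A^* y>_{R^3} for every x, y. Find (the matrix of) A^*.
A^* = A^T =
[[-2, -1, -3],
 [1, -2, 1],
 [-2, 1, 1]]

For real matrices with standard dot products, the defining identity <Ax, y> = <x, A^* y> gives (Ax)^T y = x^T (A^*) y, i.e. x^T A^T y = x^T (A^*) y. Since this holds for all x, y, we must have A^* = A^T. Therefore
A^* =
[[-2, -1, -3],
 [1, -2, 1],
 [-2, 1, 1]].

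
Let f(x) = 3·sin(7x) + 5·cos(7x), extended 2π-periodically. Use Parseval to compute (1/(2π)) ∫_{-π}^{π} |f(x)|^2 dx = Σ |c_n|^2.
Σ |c_n|^2 = 17

Expand |f|^2 and use orthogonality of {sin(nx), cos(mx)} on [-π, π]:
  ∫_{-π}^{π} sin(nx)^2 dx = π, ∫ cos(mx)^2 dx = π, and cross terms integrate to 0.
So ∫_{-π}^{π} f(x)^2 dx = 3^2 · π + 5^2 · π = (9 + 25)π.
Divide by 2π: (9 + 25)/2 = 17.
By Parseval, this equals Σ |c_n|^2.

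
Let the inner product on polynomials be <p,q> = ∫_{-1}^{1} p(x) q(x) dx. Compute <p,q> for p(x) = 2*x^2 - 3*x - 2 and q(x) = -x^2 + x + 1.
<p,q> = -62/15

Expand the product: p(x)·q(x) = -2*x^4 + 5*x^3 + x^2 - 5*x - 2.
∫_{-1}^{1} of each monomial x^k gives [2/(k+1) if k even, 0 if k odd]. Integrating term-by-term (or equivalently evaluating the antiderivative F(x) = -2*x^5/5 + 5*x^4/4 + x^3/3 - 5*x^2/2 - 2*x at the endpoints):
  F(1) − F(−1) = -199/60 − (49/60) = -62/15.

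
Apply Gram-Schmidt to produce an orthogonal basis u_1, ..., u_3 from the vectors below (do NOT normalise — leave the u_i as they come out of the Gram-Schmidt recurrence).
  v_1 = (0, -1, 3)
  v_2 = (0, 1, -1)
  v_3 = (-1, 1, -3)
Orthogonal basis:
  u_1 = (0, -1, 3)
  u_2 = (0, 3/5, 1/5)
  u_3 = (-1, 0, 0)

Apply the Gram-Schmidt recurrence
  u_1 = v_1
  u_i = v_i − Σ_{j<i} ((v_i · u_j) / (u_j · u_j)) · u_j.

Step by step this gives:
  u_1 = (0, -1, 3)
  u_2 = (0, 3/5, 1/5)
  u_3 = (-1, 0, 0)

Orthogonality check:
  u_2 · u_1 = 0 (should be 0)
  u_3 · u_1 = 0 (should be 0)
  u_3 · u_2 = 0 (should be 0)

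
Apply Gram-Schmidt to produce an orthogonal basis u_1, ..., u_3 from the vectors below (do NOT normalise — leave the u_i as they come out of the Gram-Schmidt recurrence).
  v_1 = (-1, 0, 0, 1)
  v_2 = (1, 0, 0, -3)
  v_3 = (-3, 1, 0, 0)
Orthogonal basis:
  u_1 = (-1, 0, 0, 1)
  u_2 = (-1, 0, 0, -1)
  u_3 = (0, 1, 0, 0)

Apply the Gram-Schmidt recurrence
  u_1 = v_1
  u_i = v_i − Σ_{j<i} ((v_i · u_j) / (u_j · u_j)) · u_j.

Step by step this gives:
  u_1 = (-1, 0, 0, 1)
  u_2 = (-1, 0, 0, -1)
  u_3 = (0, 1, 0, 0)

Orthogonality check:
  u_2 · u_1 = 0 (should be 0)
  u_3 · u_1 = 0 (should be 0)
  u_3 · u_2 = 0 (should be 0)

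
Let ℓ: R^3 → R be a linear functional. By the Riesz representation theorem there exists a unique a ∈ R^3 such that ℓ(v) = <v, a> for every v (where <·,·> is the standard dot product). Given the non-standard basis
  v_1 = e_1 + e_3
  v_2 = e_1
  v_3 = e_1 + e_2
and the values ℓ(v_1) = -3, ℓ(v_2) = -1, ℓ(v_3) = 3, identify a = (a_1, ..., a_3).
a = (-1, 4, -2)

Write a = (a_1, ..., a_3) in the standard basis. For each basis vector v_i, ℓ(v_i) = <v_i, a> is a linear equation in the a_j's. Collect the n equations into a matrix system V a = ℓ, where row i of V is v_i (expressed in the standard basis). Since V is invertible (lower-triangular with 1s on the diagonal, up to permutation), solve by back-substitution:
  V =
[[1, 0, 1],
 [1, 0, 0],
 [1, 1, 0]]
  V a = (-3, -1, 3)
Solving gives a = (-1, 4, -2).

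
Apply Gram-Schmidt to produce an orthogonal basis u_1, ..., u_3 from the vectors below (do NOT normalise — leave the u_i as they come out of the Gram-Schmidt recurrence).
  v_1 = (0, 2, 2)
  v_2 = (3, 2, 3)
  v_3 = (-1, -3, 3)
Orthogonal basis:
  u_1 = (0, 2, 2)
  u_2 = (3, -1/2, 1/2)
  u_3 = (-1, -3, 3)

Apply the Gram-Schmidt recurrence
  u_1 = v_1
  u_i = v_i − Σ_{j<i} ((v_i · u_j) / (u_j · u_j)) · u_j.

Step by step this gives:
  u_1 = (0, 2, 2)
  u_2 = (3, -1/2, 1/2)
  u_3 = (-1, -3, 3)

Orthogonality check:
  u_2 · u_1 = 0 (should be 0)
  u_3 · u_1 = 0 (should be 0)
  u_3 · u_2 = 0 (should be 0)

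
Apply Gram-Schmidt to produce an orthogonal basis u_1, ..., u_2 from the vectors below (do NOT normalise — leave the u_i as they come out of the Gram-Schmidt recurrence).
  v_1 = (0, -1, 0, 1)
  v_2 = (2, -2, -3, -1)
Orthogonal basis:
  u_1 = (0, -1, 0, 1)
  u_2 = (2, -3/2, -3, -3/2)

Apply the Gram-Schmidt recurrence
  u_1 = v_1
  u_i = v_i − Σ_{j<i} ((v_i · u_j) / (u_j · u_j)) · u_j.

Step by step this gives:
  u_1 = (0, -1, 0, 1)
  u_2 = (2, -3/2, -3, -3/2)

Orthogonality check:
  u_2 · u_1 = 0 (should be 0)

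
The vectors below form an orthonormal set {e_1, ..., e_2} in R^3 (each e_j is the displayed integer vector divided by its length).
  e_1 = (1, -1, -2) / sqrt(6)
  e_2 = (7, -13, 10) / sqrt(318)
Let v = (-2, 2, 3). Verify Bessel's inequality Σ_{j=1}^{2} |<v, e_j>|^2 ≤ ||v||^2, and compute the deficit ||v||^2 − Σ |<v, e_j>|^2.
Σ |<v, e_j>|^2 = 900/53; ||v||^2 = 17; deficit = 1/53

Write each e_j = u_j / sqrt(<u_j, u_j>) where u_j is the displayed integer vector. Then <v, e_j> = <v, u_j> / sqrt(<u_j, u_j>), so |<v, e_j>|^2 = <v, u_j>^2 / <u_j, u_j>.
Coefficients: <v, e_1> = -10/sqrt(6), <v, e_2> = -10/sqrt(318).
Square and sum: Σ |<v, e_j>|^2 = 900/53.
Compute ||v||^2 = v·v = 17.
Deficit = 17 − 900/53 = 1/53 ≥ 0, confirming Bessel's inequality. (The deficit equals ||v − Σ <v,e_j> e_j||^2, the squared distance from v to span{e_j}.)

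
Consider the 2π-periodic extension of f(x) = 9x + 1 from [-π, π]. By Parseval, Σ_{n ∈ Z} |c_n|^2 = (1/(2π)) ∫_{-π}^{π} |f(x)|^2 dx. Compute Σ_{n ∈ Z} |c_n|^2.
Σ |c_n|^2 = 27π^2 + 1

Expand and integrate term by term over [-π, π]:
  ∫ (9x)^2 dx = 81·(2π^3/3); ∫ 2·9·(1)·x dx = 0 (odd integrand); ∫ 1^2 dx = 1·2π.
So (1/(2π)) ∫_{-π}^{π} (9x + 1)^2 dx = 81π^2/3 + 1 = 27π^2 + 1.
Parseval ⇒ Σ |c_n|^2 = 27π^2 + 1.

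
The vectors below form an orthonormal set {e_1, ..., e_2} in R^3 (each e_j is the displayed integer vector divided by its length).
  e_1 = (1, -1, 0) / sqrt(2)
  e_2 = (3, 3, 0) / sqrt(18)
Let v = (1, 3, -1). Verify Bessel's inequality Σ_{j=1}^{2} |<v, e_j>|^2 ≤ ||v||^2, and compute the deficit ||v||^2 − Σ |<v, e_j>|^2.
Σ |<v, e_j>|^2 = 10; ||v||^2 = 11; deficit = 1

Write each e_j = u_j / sqrt(<u_j, u_j>) where u_j is the displayed integer vector. Then <v, e_j> = <v, u_j> / sqrt(<u_j, u_j>), so |<v, e_j>|^2 = <v, u_j>^2 / <u_j, u_j>.
Coefficients: <v, e_1> = -2/sqrt(2), <v, e_2> = 12/sqrt(18).
Square and sum: Σ |<v, e_j>|^2 = 10.
Compute ||v||^2 = v·v = 11.
Deficit = 11 − 10 = 1 ≥ 0, confirming Bessel's inequality. (The deficit equals ||v − Σ <v,e_j> e_j||^2, the squared distance from v to span{e_j}.)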